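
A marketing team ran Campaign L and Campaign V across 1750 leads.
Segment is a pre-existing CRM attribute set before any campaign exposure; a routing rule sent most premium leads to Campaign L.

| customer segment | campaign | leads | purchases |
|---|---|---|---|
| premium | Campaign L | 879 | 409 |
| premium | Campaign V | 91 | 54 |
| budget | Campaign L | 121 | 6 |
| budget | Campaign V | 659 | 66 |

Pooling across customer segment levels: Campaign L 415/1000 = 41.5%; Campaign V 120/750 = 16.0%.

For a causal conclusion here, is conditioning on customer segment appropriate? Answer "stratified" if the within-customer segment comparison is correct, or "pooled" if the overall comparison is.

stratified

Here customer segment is a common cause — it drives both which campaign a case falls under and the outcome. The crude comparison mixes populations; the stratum-specific rates are the causally relevant ones.
Within each level — premium: 46.5% vs 59.3%; budget: 5.0% vs 10.0% — Campaign V is higher every time.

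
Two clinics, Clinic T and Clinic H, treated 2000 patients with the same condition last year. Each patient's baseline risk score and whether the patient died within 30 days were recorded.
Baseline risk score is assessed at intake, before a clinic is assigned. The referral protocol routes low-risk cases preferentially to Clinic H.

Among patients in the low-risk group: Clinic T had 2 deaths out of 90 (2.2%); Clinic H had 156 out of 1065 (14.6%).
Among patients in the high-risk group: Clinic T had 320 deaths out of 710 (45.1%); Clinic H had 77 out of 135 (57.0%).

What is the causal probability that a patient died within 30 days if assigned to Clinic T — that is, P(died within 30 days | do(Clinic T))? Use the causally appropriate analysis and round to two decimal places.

Baseline risk score satisfies the back-door criterion: it is not a descendant of the clinic, and it blocks the spurious path from clinic to outcome. Adjusting for it (i.e., using the within-baseline risk score rates) gives the causal effect.
Standardising Clinic T to the population baseline risk score mix: 0.578·2/90 + 0.422·320/710 = 0.203.

0.20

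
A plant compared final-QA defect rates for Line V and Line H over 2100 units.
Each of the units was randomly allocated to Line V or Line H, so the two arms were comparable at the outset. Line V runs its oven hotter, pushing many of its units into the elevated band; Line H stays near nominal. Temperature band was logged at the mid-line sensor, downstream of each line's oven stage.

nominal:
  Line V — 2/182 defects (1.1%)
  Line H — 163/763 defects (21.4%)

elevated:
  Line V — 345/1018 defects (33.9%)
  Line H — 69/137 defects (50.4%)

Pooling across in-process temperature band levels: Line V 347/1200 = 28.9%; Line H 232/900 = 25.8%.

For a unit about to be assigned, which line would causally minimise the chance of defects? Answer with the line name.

In-process temperature band here is a post-treatment variable shaped by the line; conditioning on it would introduce bias rather than remove it. The overall comparison is the causal one.
Pooled: Line V 28.9% vs Line H 25.8%; Line H is lower overall.

Line H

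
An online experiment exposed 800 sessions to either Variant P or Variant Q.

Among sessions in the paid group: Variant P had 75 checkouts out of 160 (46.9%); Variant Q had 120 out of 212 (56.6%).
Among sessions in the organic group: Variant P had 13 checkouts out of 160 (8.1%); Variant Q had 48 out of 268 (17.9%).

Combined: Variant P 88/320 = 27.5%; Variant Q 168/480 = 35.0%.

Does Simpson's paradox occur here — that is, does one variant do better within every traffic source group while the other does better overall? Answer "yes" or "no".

no

Within each traffic source level (paid 46.9% vs 56.6%; organic 8.1% vs 17.9%), Variant Q has the higher rate every time. Pooled: 27.5% vs 35.0% — Variant Q has the higher rate overall. They agree.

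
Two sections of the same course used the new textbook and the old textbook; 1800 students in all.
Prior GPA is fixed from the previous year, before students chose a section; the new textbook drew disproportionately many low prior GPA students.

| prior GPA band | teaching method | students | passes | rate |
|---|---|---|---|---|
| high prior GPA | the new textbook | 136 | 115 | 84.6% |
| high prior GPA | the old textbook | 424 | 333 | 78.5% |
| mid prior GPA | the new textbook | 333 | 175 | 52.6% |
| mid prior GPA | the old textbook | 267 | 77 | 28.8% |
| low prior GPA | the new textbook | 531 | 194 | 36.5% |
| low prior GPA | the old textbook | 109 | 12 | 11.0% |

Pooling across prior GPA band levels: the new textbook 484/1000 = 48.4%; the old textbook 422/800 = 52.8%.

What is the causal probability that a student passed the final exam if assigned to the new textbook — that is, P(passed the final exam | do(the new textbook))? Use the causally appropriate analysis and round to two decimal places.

the new textbook is higher inside every prior GPA band stratum but the old textbook is higher in aggregate. Whether to stratify depends on how prior GPA band relates to the teaching method.
Nothing the teaching method does changes prior GPA band; the imbalance is an allocation artefact. With prior GPA band also predicting the outcome, the pooled figure is confounded, and the within-stratum comparison is the causal one.
Standardising the new textbook to the population prior GPA band mix: 0.311·115/136 + 0.333·175/333 + 0.356·194/531 = 0.568.

0.57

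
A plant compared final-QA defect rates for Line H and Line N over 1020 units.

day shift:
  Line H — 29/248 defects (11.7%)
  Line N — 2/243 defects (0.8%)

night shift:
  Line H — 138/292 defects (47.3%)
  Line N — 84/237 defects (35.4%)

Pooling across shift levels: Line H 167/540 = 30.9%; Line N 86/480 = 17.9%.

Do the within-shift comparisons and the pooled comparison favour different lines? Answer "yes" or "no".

no

Within each shift level (day shift 11.7% vs 0.8%; night shift 47.3% vs 35.4%), Line N has the lower rate every time. Pooled: 30.9% vs 17.9% — Line N has the lower rate overall. They agree.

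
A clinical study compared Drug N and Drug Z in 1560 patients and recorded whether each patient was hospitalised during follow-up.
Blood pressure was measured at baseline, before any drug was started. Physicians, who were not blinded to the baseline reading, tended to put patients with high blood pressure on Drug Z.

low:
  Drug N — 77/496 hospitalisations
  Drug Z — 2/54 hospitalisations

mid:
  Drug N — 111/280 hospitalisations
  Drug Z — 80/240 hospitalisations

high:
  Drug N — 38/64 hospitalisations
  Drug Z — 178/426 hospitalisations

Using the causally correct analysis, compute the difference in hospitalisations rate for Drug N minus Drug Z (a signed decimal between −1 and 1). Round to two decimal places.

+0.12

Nothing the drug does changes blood pressure; the imbalance is an allocation artefact. With blood pressure also predicting the outcome, the pooled figure is confounded, and the within-stratum comparison is the causal one.
Adjusting over the population distribution of blood pressure: 0.353·(0.155−0.037) + 0.333·(0.396−0.333) + 0.314·(0.594−0.418) = +0.118.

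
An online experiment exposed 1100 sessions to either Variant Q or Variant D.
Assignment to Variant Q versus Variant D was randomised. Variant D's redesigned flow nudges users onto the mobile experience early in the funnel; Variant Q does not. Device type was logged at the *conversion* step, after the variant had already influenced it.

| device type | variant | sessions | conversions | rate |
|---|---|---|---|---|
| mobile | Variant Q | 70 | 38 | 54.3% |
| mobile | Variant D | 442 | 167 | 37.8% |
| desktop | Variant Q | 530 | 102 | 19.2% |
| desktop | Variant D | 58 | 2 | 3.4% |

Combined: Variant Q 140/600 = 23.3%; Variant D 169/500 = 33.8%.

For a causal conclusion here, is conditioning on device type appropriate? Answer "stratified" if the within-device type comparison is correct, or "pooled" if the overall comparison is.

Device type lies on the pathway variant → device type → outcome, so adjusting for it blocks the indirect effect. For the total causal effect of variant, use the unadjusted pooled rates.
Pooled: Variant Q 23.3% vs Variant D 33.8%; Variant D is higher overall.

pooled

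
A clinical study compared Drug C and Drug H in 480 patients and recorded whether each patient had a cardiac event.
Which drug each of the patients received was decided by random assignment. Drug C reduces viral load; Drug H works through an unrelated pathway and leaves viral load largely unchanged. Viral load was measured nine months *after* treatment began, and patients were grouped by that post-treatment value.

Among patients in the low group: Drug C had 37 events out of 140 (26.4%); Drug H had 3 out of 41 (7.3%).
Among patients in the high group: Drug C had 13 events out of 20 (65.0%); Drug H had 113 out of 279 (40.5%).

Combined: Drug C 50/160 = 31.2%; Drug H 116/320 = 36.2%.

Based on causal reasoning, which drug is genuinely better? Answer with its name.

Drug C

Viral load is recorded after the drug and is itself shifted by it — it sits on the causal path from drug to outcome. Conditioning on a mediator would strip out part of the effect we want; the pooled comparison gives the total causal effect.
Pooled: Drug C 31.2% vs Drug H 36.2%; Drug C is lower overall.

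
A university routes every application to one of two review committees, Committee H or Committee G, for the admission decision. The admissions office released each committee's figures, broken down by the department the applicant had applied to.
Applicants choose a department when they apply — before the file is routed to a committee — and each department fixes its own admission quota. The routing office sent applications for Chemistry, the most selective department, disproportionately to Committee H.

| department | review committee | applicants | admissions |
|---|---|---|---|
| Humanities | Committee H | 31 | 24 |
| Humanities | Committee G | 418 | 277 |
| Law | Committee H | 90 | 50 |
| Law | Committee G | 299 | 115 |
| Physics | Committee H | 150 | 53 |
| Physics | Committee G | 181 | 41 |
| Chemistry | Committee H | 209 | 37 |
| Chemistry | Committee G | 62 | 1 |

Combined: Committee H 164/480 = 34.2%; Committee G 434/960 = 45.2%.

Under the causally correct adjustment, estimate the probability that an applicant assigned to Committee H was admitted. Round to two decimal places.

Here department is a common cause — it drives both which review committee a case falls under and the outcome. The crude comparison mixes populations; the stratum-specific rates are the causally relevant ones.
Standardising Committee H to the population department mix: 0.312·24/31 + 0.270·50/90 + 0.230·53/150 + 0.188·37/209 = 0.506.

0.51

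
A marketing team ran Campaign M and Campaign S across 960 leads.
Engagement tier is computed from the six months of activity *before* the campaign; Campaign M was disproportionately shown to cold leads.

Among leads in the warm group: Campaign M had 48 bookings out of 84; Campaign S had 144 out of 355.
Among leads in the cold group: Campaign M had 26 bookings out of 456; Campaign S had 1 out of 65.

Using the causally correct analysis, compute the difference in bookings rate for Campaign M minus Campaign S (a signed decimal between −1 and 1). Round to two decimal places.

The imbalance in engagement tier arose from how leads were allocated, not from anything the campaign did; and engagement tier independently affects the outcome. The pooled gap is confounded — condition on engagement tier.
Adjusting over the population distribution of engagement tier: 0.457·(0.571−0.406) + 0.543·(0.057−0.015) = +0.098.

+0.10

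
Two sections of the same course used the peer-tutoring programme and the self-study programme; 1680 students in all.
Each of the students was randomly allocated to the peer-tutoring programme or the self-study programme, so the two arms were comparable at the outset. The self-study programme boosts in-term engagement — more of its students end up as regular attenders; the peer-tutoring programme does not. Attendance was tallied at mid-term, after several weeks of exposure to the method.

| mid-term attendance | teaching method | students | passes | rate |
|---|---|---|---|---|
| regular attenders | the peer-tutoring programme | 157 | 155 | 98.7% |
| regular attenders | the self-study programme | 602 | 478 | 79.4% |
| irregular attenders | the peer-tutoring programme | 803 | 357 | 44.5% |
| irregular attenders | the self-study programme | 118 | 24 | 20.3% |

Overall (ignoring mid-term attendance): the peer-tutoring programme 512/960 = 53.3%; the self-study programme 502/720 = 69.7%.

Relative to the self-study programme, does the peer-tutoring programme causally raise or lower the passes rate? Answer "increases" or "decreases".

decreases

Stratifying would compare teaching methods among students the teaching methods themselves sorted into mid-term attendance groups — a form of selection on an intermediate. The unconditioned pooled rates give the total causal effect.
Pooled: the peer-tutoring programme 53.3% vs the self-study programme 69.7%; the self-study programme is higher overall.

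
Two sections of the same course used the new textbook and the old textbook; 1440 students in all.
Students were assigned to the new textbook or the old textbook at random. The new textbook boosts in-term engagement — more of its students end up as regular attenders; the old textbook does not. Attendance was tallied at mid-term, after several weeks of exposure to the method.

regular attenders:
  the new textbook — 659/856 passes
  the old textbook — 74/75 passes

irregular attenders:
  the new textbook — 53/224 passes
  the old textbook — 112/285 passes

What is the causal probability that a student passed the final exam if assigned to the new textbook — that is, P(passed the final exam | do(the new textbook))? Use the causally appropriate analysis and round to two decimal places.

Mid-term attendance is downstream of the teaching method. One should not condition on a consequence of treatment, so the overall rates are the right comparison.
So P(outcome | do(the new textbook)) is just the pooled rate for the new textbook: 712/1080 = 0.659.

0.66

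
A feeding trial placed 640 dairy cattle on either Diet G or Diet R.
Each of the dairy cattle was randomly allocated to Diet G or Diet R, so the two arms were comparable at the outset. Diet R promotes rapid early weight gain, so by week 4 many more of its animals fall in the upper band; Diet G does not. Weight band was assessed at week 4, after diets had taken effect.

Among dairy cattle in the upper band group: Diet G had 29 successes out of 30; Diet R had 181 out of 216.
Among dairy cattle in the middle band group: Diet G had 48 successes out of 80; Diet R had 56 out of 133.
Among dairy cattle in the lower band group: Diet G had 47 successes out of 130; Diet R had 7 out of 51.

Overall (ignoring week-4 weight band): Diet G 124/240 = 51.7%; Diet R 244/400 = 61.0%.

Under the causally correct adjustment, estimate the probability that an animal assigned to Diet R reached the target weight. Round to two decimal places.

0.61

Week-4 weight band lies on the pathway diet → week-4 weight band → outcome, so adjusting for it blocks the indirect effect. For the total causal effect of diet, use the unadjusted pooled rates.
So P(outcome | do(Diet R)) is just the pooled rate for Diet R: 244/400 = 0.610.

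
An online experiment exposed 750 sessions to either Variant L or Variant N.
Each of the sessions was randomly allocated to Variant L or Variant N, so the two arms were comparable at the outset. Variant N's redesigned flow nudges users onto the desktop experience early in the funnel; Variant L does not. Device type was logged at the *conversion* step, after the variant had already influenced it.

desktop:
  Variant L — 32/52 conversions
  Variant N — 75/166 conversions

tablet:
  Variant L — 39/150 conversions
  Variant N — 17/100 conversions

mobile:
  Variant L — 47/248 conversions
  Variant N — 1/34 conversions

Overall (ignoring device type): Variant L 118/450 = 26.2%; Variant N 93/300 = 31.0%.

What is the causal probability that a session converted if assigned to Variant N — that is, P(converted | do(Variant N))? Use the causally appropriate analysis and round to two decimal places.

0.31

Device type is downstream of the variant. One should not condition on a consequence of treatment, so the overall rates are the right comparison.
So P(outcome | do(Variant N)) is just the pooled rate for Variant N: 93/300 = 0.310.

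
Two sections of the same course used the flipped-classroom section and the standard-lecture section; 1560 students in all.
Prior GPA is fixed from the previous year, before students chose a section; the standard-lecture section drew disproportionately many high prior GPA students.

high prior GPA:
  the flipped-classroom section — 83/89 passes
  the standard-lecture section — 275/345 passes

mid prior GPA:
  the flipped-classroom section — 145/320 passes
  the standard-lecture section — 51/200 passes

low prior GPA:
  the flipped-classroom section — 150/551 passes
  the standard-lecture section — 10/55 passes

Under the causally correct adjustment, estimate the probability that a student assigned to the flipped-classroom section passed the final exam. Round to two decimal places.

0.52

Prior GPA band differs across teaching methods for reasons unrelated to any effect of the teaching method itself, and it separately predicts the outcome — a classic confounder. We must compare within prior GPA band levels.
Standardising the flipped-classroom section to the population prior GPA band mix: 0.278·83/89 + 0.333·145/320 + 0.388·150/551 = 0.516.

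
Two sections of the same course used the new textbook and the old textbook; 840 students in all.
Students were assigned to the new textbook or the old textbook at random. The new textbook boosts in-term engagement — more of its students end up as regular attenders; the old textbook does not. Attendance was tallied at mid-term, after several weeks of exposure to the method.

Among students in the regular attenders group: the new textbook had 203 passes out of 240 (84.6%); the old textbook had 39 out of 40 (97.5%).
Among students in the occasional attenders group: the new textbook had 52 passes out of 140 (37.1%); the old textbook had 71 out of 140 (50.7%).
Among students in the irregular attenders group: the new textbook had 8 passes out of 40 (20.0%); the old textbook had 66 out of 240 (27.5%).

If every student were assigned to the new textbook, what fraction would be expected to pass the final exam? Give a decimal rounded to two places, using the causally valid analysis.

0.63

The stratified and pooled comparisons disagree (the old textbook wins within each mid-term attendance; the new textbook wins overall), so the answer turns on the causal role of mid-term attendance.
Mid-term attendance here is a post-treatment variable shaped by the teaching method; conditioning on it would introduce bias rather than remove it. The overall comparison is the causal one.
So P(outcome | do(the new textbook)) is just the pooled rate for the new textbook: 263/420 = 0.626.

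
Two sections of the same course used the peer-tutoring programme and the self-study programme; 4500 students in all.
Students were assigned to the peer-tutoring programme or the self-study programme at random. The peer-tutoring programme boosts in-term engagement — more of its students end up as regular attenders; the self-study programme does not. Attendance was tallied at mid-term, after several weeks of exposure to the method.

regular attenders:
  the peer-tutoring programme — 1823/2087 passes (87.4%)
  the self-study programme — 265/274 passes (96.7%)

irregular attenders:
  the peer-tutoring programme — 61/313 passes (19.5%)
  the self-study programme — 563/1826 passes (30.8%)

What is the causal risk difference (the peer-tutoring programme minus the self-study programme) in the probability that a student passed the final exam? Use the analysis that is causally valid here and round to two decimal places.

+0.39

The mid-term attendance-specific comparison favours the self-study programme throughout, but the pooled figures favour the peer-tutoring programme. The question is whether to condition on mid-term attendance.
Mid-term attendance lies on the pathway teaching method → mid-term attendance → outcome, so adjusting for it blocks the indirect effect. For the total causal effect of teaching method, use the unadjusted pooled rates.
The causal difference is the pooled difference: 0.785 − 0.394 = +0.391.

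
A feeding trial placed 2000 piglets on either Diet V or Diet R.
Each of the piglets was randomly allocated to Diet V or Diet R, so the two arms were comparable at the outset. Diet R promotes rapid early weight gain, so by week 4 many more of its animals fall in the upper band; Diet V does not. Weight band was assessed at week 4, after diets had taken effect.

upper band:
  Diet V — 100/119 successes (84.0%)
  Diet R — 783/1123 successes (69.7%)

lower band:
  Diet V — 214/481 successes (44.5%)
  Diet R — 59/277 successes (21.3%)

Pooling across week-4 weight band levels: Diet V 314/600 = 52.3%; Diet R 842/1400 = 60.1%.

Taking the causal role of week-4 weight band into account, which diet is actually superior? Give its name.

Diet R

The distribution of week-4 weight band is itself part of what the diet does — it is an intermediate outcome. Holding it fixed would remove that part of the effect; the total effect is the pooled difference.
Pooled: Diet V 52.3% vs Diet R 60.1%; Diet R is higher overall.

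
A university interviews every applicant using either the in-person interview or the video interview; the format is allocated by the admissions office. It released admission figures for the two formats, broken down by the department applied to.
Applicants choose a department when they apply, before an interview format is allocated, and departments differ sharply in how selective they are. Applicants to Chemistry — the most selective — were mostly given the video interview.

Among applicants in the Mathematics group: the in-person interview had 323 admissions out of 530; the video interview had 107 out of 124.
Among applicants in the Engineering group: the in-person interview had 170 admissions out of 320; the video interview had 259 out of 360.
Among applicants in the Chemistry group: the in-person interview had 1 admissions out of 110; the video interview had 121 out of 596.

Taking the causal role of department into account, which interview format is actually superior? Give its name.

the video interview

Here department is a common cause — it drives both which interview format a case falls under and the outcome. The crude comparison mixes populations; the stratum-specific rates are the causally relevant ones.
Within each level — Mathematics: 60.9% vs 86.3%; Engineering: 53.1% vs 71.9%; Chemistry: 0.9% vs 20.3% — the video interview is higher every time.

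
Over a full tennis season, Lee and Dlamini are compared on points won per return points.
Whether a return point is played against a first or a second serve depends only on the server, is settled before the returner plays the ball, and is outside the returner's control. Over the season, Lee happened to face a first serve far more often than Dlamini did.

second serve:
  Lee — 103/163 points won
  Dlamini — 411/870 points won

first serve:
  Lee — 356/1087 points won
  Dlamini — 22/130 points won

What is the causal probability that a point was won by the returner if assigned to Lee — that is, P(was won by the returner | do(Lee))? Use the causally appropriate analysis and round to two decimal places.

Serve type is set before the player has any effect — it is not caused by the player — and it independently drives the outcome. That makes it a confounder, so the causal comparison is within serve type levels.
Standardising Lee to the population serve type mix: 0.459·103/163 + 0.541·356/1087 = 0.467.

0.47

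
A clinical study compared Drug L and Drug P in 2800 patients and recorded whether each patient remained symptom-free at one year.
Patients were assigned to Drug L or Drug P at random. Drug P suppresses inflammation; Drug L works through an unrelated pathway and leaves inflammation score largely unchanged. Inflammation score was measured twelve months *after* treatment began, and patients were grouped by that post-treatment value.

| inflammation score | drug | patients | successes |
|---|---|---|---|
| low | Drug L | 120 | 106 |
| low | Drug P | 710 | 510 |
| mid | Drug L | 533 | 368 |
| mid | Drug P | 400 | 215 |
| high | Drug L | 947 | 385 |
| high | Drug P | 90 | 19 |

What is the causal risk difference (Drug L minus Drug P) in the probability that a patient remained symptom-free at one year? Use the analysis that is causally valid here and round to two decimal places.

-0.08

Within every inflammation score level Drug L has the higher rate, yet pooled Drug P does — Simpson's reversal.
Inflammation score is downstream of the drug. One should not condition on a consequence of treatment, so the overall rates are the right comparison.
The causal difference is the pooled difference: 0.537 − 0.620 = -0.083.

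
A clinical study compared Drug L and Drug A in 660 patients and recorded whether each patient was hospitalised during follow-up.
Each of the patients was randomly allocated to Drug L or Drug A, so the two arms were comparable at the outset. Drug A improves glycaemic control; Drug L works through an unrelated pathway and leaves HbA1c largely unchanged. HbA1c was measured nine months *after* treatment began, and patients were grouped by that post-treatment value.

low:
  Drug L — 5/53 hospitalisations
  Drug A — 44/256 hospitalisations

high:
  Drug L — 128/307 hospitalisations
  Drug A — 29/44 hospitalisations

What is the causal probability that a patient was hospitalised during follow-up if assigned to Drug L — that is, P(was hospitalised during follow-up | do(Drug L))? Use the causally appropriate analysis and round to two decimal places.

0.37

The distribution of HbA1c is itself part of what the drug does — it is an intermediate outcome. Holding it fixed would remove that part of the effect; the total effect is the pooled difference.
So P(outcome | do(Drug L)) is just the pooled rate for Drug L: 133/360 = 0.369.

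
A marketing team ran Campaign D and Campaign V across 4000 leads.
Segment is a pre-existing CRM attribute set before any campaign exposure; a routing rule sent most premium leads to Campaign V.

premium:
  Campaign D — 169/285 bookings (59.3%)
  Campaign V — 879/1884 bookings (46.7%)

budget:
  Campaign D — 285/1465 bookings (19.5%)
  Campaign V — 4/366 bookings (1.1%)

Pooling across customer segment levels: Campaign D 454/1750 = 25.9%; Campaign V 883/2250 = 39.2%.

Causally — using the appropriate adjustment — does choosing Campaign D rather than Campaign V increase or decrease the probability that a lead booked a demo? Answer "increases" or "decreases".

Here customer segment is a common cause — it drives both which campaign a case falls under and the outcome. The crude comparison mixes populations; the stratum-specific rates are the causally relevant ones.
Within each level — premium: 59.3% vs 46.7%; budget: 19.5% vs 1.1% — Campaign D is higher every time.

increases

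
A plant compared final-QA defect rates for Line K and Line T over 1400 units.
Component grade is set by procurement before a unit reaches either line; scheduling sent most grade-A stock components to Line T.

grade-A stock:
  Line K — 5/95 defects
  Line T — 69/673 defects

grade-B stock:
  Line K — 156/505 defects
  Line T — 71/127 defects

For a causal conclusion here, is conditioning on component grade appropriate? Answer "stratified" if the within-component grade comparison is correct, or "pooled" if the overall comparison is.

stratified

The stratified and pooled comparisons disagree (Line K wins within each component grade; Line T wins overall), so the answer turns on the causal role of component grade.
Since component grade is a pre-existing factor (not a product of the line) and it affects the outcome on its own, it is a confounder. The stratified rates, not the pooled rate, identify the causal effect.
Within each level — grade-A stock: 5.3% vs 10.3%; grade-B stock: 30.9% vs 55.9% — Line K is lower every time.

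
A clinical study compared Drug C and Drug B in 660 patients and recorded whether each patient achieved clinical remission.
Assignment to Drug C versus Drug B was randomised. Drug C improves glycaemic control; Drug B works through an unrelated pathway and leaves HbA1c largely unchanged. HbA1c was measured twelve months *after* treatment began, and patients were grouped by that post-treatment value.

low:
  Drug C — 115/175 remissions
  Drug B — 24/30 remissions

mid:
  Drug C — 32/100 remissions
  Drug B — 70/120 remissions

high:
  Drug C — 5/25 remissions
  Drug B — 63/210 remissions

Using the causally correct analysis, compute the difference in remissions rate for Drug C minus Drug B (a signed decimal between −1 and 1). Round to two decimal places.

+0.07

HbA1c here is a post-treatment variable shaped by the drug; conditioning on it would introduce bias rather than remove it. The overall comparison is the causal one.
The causal difference is the pooled difference: 0.507 − 0.436 = +0.071.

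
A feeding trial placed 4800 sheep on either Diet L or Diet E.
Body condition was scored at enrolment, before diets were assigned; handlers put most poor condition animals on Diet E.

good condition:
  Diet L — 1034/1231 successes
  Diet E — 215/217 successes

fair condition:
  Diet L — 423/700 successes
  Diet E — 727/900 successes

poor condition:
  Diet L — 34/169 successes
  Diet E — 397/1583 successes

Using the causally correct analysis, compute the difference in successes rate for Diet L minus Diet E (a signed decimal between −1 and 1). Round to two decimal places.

-0.13

Since starting body condition is a pre-existing factor (not a product of the diet) and it affects the outcome on its own, it is a confounder. The stratified rates, not the pooled rate, identify the causal effect.
Adjusting over the population distribution of starting body condition: 0.302·(0.840−0.991) + 0.333·(0.604−0.808) + 0.365·(0.201−0.251) = -0.131.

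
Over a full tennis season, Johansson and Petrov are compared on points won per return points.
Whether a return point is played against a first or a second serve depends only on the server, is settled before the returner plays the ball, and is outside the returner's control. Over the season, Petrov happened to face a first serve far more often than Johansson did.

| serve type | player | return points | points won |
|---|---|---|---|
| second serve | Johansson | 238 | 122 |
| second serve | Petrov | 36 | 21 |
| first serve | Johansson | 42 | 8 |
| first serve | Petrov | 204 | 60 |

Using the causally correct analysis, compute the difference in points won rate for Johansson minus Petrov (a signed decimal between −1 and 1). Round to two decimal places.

The stratified and pooled comparisons disagree (Petrov wins within each serve type; Johansson wins overall), so the answer turns on the causal role of serve type.
Serve type is set before the player has any effect — it is not caused by the player — and it independently drives the outcome. That makes it a confounder, so the causal comparison is within serve type levels.
Adjusting over the population distribution of serve type: 0.527·(0.513−0.583) + 0.473·(0.190−0.294) = -0.086.

-0.09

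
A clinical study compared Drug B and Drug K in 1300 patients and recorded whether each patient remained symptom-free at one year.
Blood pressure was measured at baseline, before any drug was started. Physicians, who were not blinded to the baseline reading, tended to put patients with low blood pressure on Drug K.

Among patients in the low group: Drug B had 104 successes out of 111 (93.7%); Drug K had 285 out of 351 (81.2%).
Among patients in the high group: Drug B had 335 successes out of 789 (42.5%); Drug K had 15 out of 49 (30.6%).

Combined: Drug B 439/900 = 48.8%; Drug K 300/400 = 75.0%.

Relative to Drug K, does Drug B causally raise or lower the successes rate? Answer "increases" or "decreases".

Nothing the drug does changes blood pressure; the imbalance is an allocation artefact. With blood pressure also predicting the outcome, the pooled figure is confounded, and the within-stratum comparison is the causal one.
Within each level — low: 93.7% vs 81.2%; high: 42.5% vs 30.6% — Drug B is higher every time.

increases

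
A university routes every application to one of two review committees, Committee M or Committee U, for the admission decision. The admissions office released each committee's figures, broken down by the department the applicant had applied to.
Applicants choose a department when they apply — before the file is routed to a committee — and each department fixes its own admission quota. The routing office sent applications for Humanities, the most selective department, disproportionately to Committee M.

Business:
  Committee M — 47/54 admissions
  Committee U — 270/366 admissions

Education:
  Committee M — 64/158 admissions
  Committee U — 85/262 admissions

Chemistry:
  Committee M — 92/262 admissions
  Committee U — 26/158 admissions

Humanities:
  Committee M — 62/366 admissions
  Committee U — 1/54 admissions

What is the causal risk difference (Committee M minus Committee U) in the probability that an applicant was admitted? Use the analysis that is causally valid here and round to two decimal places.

The department-specific comparison favours Committee M throughout, but the pooled figures favour Committee U. The question is whether to condition on department.
Nothing the review committee does changes department; the imbalance is an allocation artefact. With department also predicting the outcome, the pooled figure is confounded, and the within-stratum comparison is the causal one.
Adjusting over the population distribution of department: 0.250·(0.870−0.738) + 0.250·(0.405−0.324) + 0.250·(0.351−0.165) + 0.250·(0.169−0.019) = +0.138.

+0.14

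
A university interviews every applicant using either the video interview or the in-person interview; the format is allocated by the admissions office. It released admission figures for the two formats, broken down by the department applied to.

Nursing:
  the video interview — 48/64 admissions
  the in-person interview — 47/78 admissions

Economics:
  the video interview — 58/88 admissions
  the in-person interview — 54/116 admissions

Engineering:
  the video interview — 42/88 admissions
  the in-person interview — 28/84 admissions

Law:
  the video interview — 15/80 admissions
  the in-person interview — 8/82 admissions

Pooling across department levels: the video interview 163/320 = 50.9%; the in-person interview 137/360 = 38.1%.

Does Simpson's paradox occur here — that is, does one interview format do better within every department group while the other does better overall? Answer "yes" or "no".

Within each department level (Nursing 75.0% vs 60.3%; Economics 65.9% vs 46.6%; Engineering 47.7% vs 33.3%; Law 18.8% vs 9.8%), the video interview has the higher rate every time. Pooled: 50.9% vs 38.1% — the video interview has the higher rate overall. They agree.

no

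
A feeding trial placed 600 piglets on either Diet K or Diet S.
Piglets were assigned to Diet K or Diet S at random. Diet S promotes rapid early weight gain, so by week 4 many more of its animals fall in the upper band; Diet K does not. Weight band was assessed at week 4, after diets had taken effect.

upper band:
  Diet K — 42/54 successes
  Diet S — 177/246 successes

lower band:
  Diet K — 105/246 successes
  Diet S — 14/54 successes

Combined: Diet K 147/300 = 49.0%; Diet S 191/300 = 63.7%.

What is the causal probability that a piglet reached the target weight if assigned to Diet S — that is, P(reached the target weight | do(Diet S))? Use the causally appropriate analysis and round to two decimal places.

0.64

Week-4 weight band here is a post-treatment variable shaped by the diet; conditioning on it would introduce bias rather than remove it. The overall comparison is the causal one.
So P(outcome | do(Diet S)) is just the pooled rate for Diet S: 191/300 = 0.637.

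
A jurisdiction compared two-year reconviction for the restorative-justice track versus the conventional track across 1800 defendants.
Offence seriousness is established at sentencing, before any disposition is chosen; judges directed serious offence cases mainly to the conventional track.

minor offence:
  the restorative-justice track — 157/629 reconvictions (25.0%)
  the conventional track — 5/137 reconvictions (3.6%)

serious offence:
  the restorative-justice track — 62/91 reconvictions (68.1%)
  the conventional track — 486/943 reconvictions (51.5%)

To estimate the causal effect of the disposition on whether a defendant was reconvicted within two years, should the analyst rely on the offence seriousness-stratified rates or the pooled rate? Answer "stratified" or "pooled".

stratified

The offence seriousness-specific comparison favours the conventional track throughout, but the pooled figures favour the restorative-justice track. The question is whether to condition on offence seriousness.
Offence seriousness differs across dispositions for reasons unrelated to any effect of the disposition itself, and it separately predicts the outcome — a classic confounder. We must compare within offence seriousness levels.
Within each level — minor offence: 25.0% vs 3.6%; serious offence: 68.1% vs 51.5% — the conventional track is lower every time.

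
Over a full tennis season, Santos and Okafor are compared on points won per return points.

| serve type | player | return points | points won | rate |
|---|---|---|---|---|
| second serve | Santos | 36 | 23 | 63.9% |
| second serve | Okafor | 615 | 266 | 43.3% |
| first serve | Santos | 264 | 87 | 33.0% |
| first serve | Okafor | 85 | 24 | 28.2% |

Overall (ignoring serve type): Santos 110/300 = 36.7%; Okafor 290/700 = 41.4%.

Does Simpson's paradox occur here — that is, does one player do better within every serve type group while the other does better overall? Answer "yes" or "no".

yes

Within each serve type level (second serve 63.9% vs 43.3%; first serve 33.0% vs 28.2%), Santos has the higher rate every time. Pooled: 36.7% vs 41.4% — Okafor has the higher rate overall. The two comparisons disagree.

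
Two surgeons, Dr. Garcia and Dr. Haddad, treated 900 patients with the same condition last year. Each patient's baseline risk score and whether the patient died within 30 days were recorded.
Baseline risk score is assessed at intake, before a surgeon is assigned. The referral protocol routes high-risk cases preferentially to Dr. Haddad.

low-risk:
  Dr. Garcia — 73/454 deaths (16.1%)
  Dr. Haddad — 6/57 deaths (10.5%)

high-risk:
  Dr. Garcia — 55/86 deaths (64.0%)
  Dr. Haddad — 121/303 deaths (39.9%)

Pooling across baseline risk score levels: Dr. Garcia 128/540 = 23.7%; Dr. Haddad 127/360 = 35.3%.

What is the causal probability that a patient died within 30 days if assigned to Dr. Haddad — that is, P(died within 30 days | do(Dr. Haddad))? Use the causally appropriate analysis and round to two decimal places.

0.23

Baseline risk score satisfies the back-door criterion: it is not a descendant of the surgeon, and it blocks the spurious path from surgeon to outcome. Adjusting for it (i.e., using the within-baseline risk score rates) gives the causal effect.
Standardising Dr. Haddad to the population baseline risk score mix: 0.568·6/57 + 0.432·121/303 = 0.232.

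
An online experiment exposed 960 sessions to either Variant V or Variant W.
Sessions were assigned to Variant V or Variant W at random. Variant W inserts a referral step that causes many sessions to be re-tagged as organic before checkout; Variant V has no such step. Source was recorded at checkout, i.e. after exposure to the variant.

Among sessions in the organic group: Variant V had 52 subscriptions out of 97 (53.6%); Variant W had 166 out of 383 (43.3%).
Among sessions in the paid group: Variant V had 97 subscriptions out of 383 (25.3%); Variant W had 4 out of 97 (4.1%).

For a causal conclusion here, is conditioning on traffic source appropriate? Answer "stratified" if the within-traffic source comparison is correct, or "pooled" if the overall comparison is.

pooled

The stratified and pooled comparisons disagree (Variant V wins within each traffic source; Variant W wins overall), so the answer turns on the causal role of traffic source.
Traffic source is downstream of the variant. One should not condition on a consequence of treatment, so the overall rates are the right comparison.
Pooled: Variant V 31.0% vs Variant W 35.4%; Variant W is higher overall.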